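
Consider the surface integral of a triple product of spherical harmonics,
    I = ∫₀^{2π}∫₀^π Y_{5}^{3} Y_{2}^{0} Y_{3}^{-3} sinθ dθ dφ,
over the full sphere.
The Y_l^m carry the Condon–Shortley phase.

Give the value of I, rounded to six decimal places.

-0.126792

Checks pass: Σm=0; 10 even; l₃=3∈[3,7].
(2·5+1)(2·2+1)(2·3+1) = 385
Δ: 4! 6! 0! / 11! → 1/2310
sum: t=2:+1/144 = 1/144
3j²(5 2 3; 0 0 0) = Δ·Π!·Σ² = 10/231  (sign -1)
sum: t=2:+1/2880 = 1/2880
3j²(5 2 3; 3 0 -3) = Δ·Π!·Σ² = 2/165  (sign +1)
combine: 4πI² = 385·10/231·2/165 = 20/99
take √, sign -1: I = -0.12679218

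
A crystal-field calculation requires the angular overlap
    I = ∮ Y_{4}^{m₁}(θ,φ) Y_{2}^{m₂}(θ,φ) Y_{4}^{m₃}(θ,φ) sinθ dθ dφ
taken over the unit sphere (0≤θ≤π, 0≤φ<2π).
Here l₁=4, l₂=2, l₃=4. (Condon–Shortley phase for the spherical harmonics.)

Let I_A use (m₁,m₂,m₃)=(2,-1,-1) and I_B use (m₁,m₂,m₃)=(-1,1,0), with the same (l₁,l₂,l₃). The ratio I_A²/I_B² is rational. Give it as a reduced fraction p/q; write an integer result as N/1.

l's match ⇒ only the (l;m) 3-j factors differ between A and B.
A: triangle coeff Δ(4,2,4) = 1/13860; Σ_t [0,1]: t=0:+1/96 t=1:−1/240 = 1/160; (3j)²=27/1540 [(4 2 4; 2 -1 -1)], sign=-1
B: triangle coeff Δ(4,2,4) = 1/13860; Σ_t [1,2]: t=1:−1/96 t=2:+1/72 = 1/288; (3j)²=1/462 [(4 2 4; -1 1 0)], sign=+1
I_A²/I_B² = (27/1540)/(1/462) = 81/10

81/10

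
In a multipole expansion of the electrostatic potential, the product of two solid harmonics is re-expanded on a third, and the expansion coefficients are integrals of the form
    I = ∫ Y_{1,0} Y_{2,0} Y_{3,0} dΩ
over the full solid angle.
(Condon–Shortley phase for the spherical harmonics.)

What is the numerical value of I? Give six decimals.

0.247767

Checks pass: Σm=0; 6 even; l₃=3∈[1,3].
(2·1+1)(2·2+1)(2·3+1) = 105
Δ: 0! 2! 4! / 7! → 1/105
sum: t=0:+1/4 = 1/4
3j²(1 2 3; 0 0 0) = Δ·Π!·Σ² = 3/35  (sign -1)
(m-triple is (0,0,0) — same symbol as above.)
combine: 4πI² = 105·3/35·3/35 = 27/35
take √, sign +1: I = 0.24776670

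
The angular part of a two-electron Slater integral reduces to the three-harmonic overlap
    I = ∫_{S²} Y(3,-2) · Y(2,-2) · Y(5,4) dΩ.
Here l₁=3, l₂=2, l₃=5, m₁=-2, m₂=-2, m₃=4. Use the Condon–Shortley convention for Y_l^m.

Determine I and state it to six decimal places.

m-sum 0 ✓  L=10 even ✓  1≤5≤5 ✓
Π(2lᵢ+1) = 7×5×11 = 385
triangle coeff Δ(3,2,5) = 1/2310
Σ_t [0,0]: t=0:+1/144 = 1/144
(3j)²=10/231 [(3 2 5; 0 0 0)], sign=-1
Σ_t [0,0]: t=0:+1/2880 = 1/2880
(3j)²=3/55 [(3 2 5; -2 -2 4)], sign=-1
⇒ 4πI² = 10/11
I = (+1)√(10/11/(4π)) = 0.26896683

0.268967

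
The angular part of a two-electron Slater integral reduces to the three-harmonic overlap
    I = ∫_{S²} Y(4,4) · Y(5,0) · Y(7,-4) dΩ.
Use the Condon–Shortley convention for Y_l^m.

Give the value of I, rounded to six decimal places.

m-sum 0 ✓  L=16 even ✓  1≤7≤9 ✓
Π(2lᵢ+1) = 9×11×15 = 1485
triangle coeff Δ(4,5,7) = 1/6126120
Σ_t [0,2]: t=0:+1/69120 t=1:−1/20736 t=2:+1/69120 = -1/51840
(3j)²=280/21879 [(4 5 7; 0 0 0)], sign=+1
Σ_t [0,0]: t=0:+1/1036800 = 1/1036800
(3j)²=14/663 [(4 5 7; 4 0 -4)], sign=-1
⇒ 4πI² = 19600/48841
I = (-1)√(19600/48841/(4π)) = -0.17870258

-0.178703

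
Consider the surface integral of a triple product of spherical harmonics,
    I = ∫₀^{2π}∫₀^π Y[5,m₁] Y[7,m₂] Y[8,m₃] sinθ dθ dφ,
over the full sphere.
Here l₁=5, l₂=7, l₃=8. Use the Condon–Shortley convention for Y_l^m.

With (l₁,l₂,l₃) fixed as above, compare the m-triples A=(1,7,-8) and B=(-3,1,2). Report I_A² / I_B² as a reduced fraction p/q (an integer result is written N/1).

121/63

Same 5,7,8: normalisation and zero-m 3j drop out of the ratio.
A: Δ: 4! 6! 10! / 21! → 1/814773960; sum: t=4:+1/62705664000 = 1/62705664000; 3j²(5 7 8; 1 7 -8) = Δ·Π!·Σ² = 143/14535  (sign +1)
B: Δ: 4! 6! 10! / 21! → 1/814773960; sum: t=2:+1/49766400 t=3:−1/10368000 t=4:+1/19906560 = -13/497664000; 3j²(5 7 8; -3 1 2) = Δ·Π!·Σ² = 91/17765  (sign -1)
I_A²/I_B² = (143/14535)/(91/17765) = 121/63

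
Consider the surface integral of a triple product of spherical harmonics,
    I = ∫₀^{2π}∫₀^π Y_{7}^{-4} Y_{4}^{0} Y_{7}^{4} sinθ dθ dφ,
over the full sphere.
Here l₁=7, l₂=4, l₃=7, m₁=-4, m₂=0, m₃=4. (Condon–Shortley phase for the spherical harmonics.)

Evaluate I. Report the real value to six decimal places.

-0.116089

Rules hold: Σm=0, L=18 even, 3≤7≤11.
N = 15·9·15 = 2025
Δ = 4!·10!·4!/19! = 1/58198140
Racah Σ t=0..4: t=0:+1/17418240 t=1:−1/622080 t=2:+1/230400 t=3:−1/622080 t=4:+1/17418240 = 1/806400
⇒ 3j(7 4 7; 0 0 0)² = 2268/230945, sgn -1
Racah Σ t=1..4: t=1:−1/130636800 t=2:+1/5806080 t=3:−1/2903040 t=4:+1/17418240 = -1/8164800
⇒ 3j(7 4 7; -4 0 4)² = 11264/1322685, sgn +1
4πI² = N·(3j₀)²·(3jₘ)² = 2985984/17631601
I = -1·√(0.169354/4π) = -0.11608950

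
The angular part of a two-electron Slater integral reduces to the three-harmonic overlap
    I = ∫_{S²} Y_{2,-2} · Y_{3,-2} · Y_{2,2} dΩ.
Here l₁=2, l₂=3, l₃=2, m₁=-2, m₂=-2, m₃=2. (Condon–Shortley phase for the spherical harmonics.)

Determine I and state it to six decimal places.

-2 − 2 + 2 = -2 ≠ 0: azimuthal integral kills it; I = 0

0.000000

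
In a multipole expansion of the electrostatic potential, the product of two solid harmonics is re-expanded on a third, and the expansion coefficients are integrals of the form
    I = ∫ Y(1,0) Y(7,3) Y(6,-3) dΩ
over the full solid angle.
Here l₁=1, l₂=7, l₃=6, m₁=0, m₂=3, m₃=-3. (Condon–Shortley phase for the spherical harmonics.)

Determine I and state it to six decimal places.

-0.221293

m-sum 0 ✓  L=14 even ✓  6≤6≤8 ✓
Π(2lᵢ+1) = 3×15×13 = 585
triangle coeff Δ(1,7,6) = 1/1365
Σ_t [1,1]: t=1:−1/518400 = -1/518400
(3j)²=7/195 [(1 7 6; 0 0 0)], sign=-1
Σ_t [1,1]: t=1:−1/2177280 = -1/2177280
(3j)²=8/273 [(1 7 6; 0 3 -3)], sign=+1
⇒ 4πI² = 8/13
I = (-1)√(8/13/(4π)) = -0.22129336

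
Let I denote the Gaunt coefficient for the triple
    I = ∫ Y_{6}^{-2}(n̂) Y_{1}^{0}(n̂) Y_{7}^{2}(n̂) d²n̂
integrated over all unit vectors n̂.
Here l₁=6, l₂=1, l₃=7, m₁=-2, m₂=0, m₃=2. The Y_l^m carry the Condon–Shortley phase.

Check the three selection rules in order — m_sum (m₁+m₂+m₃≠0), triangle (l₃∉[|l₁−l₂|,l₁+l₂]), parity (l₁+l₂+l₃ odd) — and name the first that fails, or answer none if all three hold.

Σmᵢ = 0  ✓
l₃∈[|l₁−l₂|,l₁+l₂]=[5,7], have l₃=7  ✓
Σlᵢ = 14 ⇒ even  ✓

none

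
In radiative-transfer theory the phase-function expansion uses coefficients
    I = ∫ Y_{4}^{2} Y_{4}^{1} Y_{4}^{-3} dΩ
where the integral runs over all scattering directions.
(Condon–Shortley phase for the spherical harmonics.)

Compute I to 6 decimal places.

Checks pass: Σm=0; 12 even; l₃=4∈[0,8].
(2·4+1)(2·4+1)(2·4+1) = 729
Δ: 4! 4! 4! / 13! → 1/450450
sum: t=0:+1/13824 t=1:−1/216 t=2:+1/64 t=3:−1/216 t=4:+1/13824 = 5/768
3j²(4 4 4; 0 0 0) = Δ·Π!·Σ² = 18/1001  (sign +1)
sum: t=1:−1/864 t=2:+1/576 = 1/1728
3j²(4 4 4; 2 1 -3) = Δ·Π!·Σ² = 5/1287  (sign -1)
combine: 4πI² = 729·18/1001·5/1287 = 7290/143143
take √, sign -1: I = -0.06366105

-0.063661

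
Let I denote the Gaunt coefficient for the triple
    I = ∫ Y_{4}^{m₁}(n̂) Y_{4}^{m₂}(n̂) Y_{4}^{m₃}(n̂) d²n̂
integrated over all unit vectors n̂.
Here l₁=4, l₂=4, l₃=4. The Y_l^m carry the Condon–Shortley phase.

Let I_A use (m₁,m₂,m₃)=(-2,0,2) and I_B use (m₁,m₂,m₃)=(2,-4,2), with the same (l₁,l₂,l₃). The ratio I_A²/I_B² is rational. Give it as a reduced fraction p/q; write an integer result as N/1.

121/630

Same 4,4,4: normalisation and zero-m 3j drop out of the ratio.
A: Δ: 4! 4! 4! / 13! → 1/450450; sum: t=2:+1/384 t=3:−1/216 t=4:+1/2304 = -11/6912; 3j²(4 4 4; -2 0 2) = Δ·Π!·Σ² = 11/1638  (sign -1)
B: Δ: 4! 4! 4! / 13! → 1/450450; sum: t=0:+1/2304 = 1/2304; 3j²(4 4 4; 2 -4 2) = Δ·Π!·Σ² = 5/143  (sign +1)
I_A²/I_B² = (11/1638)/(5/143) = 121/630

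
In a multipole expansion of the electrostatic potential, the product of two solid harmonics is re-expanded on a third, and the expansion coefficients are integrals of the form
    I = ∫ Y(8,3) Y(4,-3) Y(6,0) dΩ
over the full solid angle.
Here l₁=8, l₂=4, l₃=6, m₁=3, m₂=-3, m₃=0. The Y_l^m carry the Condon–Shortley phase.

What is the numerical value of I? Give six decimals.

0.139408

Rules hold: Σm=0, L=18 even, 4≤6≤12.
N = 17·9·13 = 1989
Δ = 6!·10!·2!/19! = 1/23279256
Racah Σ t=2..4: t=2:+1/1658880 t=3:−1/518400 t=4:+1/1658880 = -1/1382400
⇒ 3j(8 4 6; 0 0 0)² = 504/46189, sgn -1
Racah Σ t=0..1: t=0:+1/10368000 t=1:−1/4147200 = -1/6912000
⇒ 3j(8 4 6; 3 -3 0)² = 189/16796, sgn -1
4πI² = N·(3j₀)²·(3jₘ)² = 214326/877591
I = +1·√(0.244221/4π) = 0.13940759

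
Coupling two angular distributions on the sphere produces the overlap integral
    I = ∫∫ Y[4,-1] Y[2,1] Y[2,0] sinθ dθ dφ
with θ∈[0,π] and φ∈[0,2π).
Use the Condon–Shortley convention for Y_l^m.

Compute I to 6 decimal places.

m-sum 0 ✓  L=8 even ✓  2≤2≤6 ✓
Π(2lᵢ+1) = 9×5×5 = 225
triangle coeff Δ(4,2,2) = 1/630
Σ_t [2,2]: t=2:+1/16 = 1/16
(3j)²=2/35 [(4 2 2; 0 0 0)], sign=+1
Σ_t [3,3]: t=3:−1/24 = -1/24
(3j)²=1/21 [(4 2 2; -1 1 0)], sign=-1
⇒ 4πI² = 30/49
I = (-1)√(30/49/(4π)) = -0.22072812

-0.220728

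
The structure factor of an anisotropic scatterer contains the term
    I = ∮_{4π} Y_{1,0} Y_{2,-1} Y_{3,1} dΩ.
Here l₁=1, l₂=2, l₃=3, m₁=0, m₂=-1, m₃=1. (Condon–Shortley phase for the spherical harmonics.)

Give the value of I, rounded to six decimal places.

m-sum 0 ✓  L=6 even ✓  1≤3≤3 ✓
Π(2lᵢ+1) = 3×5×7 = 105
triangle coeff Δ(1,2,3) = 1/105
Σ_t [0,0]: t=0:+1/4 = 1/4
(3j)²=3/35 [(1 2 3; 0 0 0)], sign=-1
Σ_t [0,0]: t=0:+1/6 = 1/6
(3j)²=8/105 [(1 2 3; 0 -1 1)], sign=+1
⇒ 4πI² = 24/35
I = (-1)√(24/35/(4π)) = -0.23359668

-0.233597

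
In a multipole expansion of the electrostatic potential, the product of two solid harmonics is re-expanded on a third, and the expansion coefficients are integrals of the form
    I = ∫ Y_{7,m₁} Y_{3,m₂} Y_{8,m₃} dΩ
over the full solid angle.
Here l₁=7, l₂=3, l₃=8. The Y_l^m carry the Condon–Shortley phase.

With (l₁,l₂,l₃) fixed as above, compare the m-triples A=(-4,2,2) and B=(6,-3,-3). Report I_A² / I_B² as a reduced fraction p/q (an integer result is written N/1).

Same 7,3,8: normalisation and zero-m 3j drop out of the ratio.
A: Δ: 2! 12! 4! / 19! → 1/5290740; sum: t=1:−1/174182400 t=2:+1/26127360 = 17/522547200; 3j²(7 3 8; -4 2 2) = Δ·Π!·Σ² = 935/62244  (sign +1)
B: Δ: 2! 12! 4! / 19! → 1/5290740; sum: t=0:+1/1916006400 = 1/1916006400; 3j²(7 3 8; 6 -3 -3) = Δ·Π!·Σ² = 5/4522  (sign -1)
I_A²/I_B² = (935/62244)/(5/4522) = 3179/234

3179/234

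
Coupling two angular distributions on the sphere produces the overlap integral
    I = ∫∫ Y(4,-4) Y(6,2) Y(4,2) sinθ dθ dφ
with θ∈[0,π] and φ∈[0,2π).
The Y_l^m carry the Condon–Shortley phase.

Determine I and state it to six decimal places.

-0.110189

Rules hold: Σm=0, L=14 even, 2≤4≤10.
N = 9·13·9 = 1053
Δ = 6!·2!·6!/15! = 1/1261260
Racah Σ t=2..4: t=2:+1/4608 t=3:−1/1296 t=4:+1/4608 = -7/20736
⇒ 3j(4 6 4; 0 0 0)² = 20/1287, sgn -1
Racah Σ t=6..6: t=6:+1/69120 = 1/69120
⇒ 3j(4 6 4; -4 2 2)² = 4/429, sgn +1
4πI² = N·(3j₀)²·(3jₘ)² = 240/1573
I = -1·√(0.152575/4π) = -0.11018851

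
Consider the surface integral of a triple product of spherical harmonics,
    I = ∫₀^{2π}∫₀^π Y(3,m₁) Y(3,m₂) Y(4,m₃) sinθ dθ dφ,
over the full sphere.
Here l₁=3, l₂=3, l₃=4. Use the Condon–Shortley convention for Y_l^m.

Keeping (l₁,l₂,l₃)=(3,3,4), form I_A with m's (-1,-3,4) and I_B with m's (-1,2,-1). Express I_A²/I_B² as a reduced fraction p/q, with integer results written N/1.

Shared (l₁,l₂,l₃)=(3,3,4): N and (l;000)² cancel in I_A²/I_B².
A: Δ = 2!·4!·4!/11! = 1/34650; Racah Σ t=0..0: t=0:+1/1152 = 1/1152; ⇒ 3j(3 3 4; -1 -3 4)² = 1/33, sgn +1
B: Δ = 2!·4!·4!/11! = 1/34650; Racah Σ t=1..2: t=1:−1/144 t=2:+1/48 = 1/72; ⇒ 3j(3 3 4; -1 2 -1)² = 16/693, sgn -1
I_A²/I_B² = (1/33)/(16/693) = 21/16

21/16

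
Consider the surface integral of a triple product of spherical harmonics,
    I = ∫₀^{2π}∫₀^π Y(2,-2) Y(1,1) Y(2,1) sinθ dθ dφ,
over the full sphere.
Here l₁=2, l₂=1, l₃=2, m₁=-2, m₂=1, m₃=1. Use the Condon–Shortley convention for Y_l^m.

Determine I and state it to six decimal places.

L=5 odd ⇒ parity kills the (l;000) factor ⇒ I = 0

0.000000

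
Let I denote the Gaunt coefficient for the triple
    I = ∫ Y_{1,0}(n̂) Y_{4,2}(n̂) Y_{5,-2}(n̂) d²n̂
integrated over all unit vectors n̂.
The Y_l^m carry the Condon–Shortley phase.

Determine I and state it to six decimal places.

0.225034

Checks pass: Σm=0; 10 even; l₃=5∈[3,5].
(2·1+1)(2·4+1)(2·5+1) = 297
Δ: 0! 2! 8! / 11! → 1/495
sum: t=0:+1/576 = 1/576
3j²(1 4 5; 0 0 0) = Δ·Π!·Σ² = 5/99  (sign -1)
sum: t=0:+1/1440 = 1/1440
3j²(1 4 5; 0 2 -2) = Δ·Π!·Σ² = 7/165  (sign -1)
combine: 4πI² = 297·5/99·7/165 = 7/11
take √, sign +1: I = 0.22503380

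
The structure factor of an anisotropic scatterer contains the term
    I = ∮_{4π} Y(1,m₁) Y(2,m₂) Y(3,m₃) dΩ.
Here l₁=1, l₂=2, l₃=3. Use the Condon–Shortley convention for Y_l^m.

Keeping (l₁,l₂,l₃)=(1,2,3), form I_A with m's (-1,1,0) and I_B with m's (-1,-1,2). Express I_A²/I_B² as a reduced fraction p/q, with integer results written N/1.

l's match ⇒ only the (l;m) 3-j factors differ between A and B.
A: triangle coeff Δ(1,2,3) = 1/105; Σ_t [0,0]: t=0:+1/12 = 1/12; (3j)²=1/35 [(1 2 3; -1 1 0)], sign=-1
B: triangle coeff Δ(1,2,3) = 1/105; Σ_t [0,0]: t=0:+1/12 = 1/12; (3j)²=2/21 [(1 2 3; -1 -1 2)], sign=-1
I_A²/I_B² = (1/35)/(2/21) = 3/10

3/10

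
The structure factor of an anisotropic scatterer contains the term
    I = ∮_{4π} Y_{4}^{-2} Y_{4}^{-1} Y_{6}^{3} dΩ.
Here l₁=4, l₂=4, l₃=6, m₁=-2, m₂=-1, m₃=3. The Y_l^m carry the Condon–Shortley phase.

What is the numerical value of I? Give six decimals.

Rules hold: Σm=0, L=14 even, 0≤6≤8.
N = 9·9·13 = 1053
Δ = 2!·6!·6!/15! = 1/1261260
Racah Σ t=0..2: t=0:+1/4608 t=1:−1/1296 t=2:+1/4608 = -7/20736
⇒ 3j(4 4 6; 0 0 0)² = 20/1287, sgn -1
Racah Σ t=0..2: t=0:+1/51840 t=1:−1/5760 t=2:+1/11520 = -7/103680
⇒ 3j(4 4 6; -2 -1 3)² = 7/858, sgn +1
4πI² = N·(3j₀)²·(3jₘ)² = 210/1573
I = -1·√(0.133503/4π) = -0.10307192

-0.103072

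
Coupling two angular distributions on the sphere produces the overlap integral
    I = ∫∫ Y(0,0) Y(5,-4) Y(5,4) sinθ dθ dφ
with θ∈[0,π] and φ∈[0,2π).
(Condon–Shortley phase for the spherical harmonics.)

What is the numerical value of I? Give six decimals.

Rules hold: Σm=0, L=10 even, 5≤5≤5.
N = 1·11·11 = 121
Δ = 0!·0!·10!/11! = 1/11
Racah Σ t=0..0: t=0:+1/14400 = 1/14400
⇒ 3j(0 5 5; 0 0 0)² = 1/11, sgn -1
Racah Σ t=0..0: t=0:+1/362880 = 1/362880
⇒ 3j(0 5 5; 0 -4 4)² = 1/11, sgn -1
4πI² = N·(3j₀)²·(3jₘ)² = 1/1
I = +1·√(1/4π) = 0.28209479

0.282095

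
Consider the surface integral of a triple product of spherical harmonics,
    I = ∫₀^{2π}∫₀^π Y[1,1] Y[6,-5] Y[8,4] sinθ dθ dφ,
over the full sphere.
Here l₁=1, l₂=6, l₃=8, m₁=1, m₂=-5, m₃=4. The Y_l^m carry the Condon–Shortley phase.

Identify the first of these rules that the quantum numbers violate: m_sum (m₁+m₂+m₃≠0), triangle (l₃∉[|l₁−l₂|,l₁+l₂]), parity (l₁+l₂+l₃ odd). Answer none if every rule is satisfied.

triangle

m₁+m₂+m₃ = 1 − 5 + 4 = 0  ✓
triangle: |1−6|=5 ≤ l₃=8 ≤ 1+6=7  ✗
parity: l₁+l₂+l₃ = 15 is odd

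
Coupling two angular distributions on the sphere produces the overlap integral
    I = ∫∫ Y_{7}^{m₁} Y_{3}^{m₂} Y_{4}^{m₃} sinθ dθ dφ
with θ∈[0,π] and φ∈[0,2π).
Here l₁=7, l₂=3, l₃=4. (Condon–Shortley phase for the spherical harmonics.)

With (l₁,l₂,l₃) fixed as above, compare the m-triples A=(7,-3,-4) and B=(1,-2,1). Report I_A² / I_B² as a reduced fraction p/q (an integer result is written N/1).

Same 7,3,4: normalisation and zero-m 3j drop out of the ratio.
A: Δ: 6! 8! 0! / 15! → 1/45045; sum: t=0:+1/29030400 = 1/29030400; 3j²(7 3 4; 7 -3 -4) = Δ·Π!·Σ² = 1/15  (sign +1)
B: Δ: 6! 8! 0! / 15! → 1/45045; sum: t=1:−1/86400 = -1/86400; 3j²(7 3 4; 1 -2 1) = Δ·Π!·Σ² = 16/2145  (sign +1)
I_A²/I_B² = (1/15)/(16/2145) = 143/16

143/16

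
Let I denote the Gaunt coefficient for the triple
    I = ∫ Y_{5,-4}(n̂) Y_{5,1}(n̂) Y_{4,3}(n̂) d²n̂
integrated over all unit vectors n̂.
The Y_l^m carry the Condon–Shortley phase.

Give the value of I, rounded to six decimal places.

-0.168084

Rules hold: Σm=0, L=14 even, 0≤4≤10.
N = 11·11·9 = 1089
Δ = 6!·4!·4!/15! = 1/3153150
Racah Σ t=1..5: t=1:−1/69120 t=2:+1/1728 t=3:−1/576 t=4:+1/1728 t=5:−1/69120 = -7/11520
⇒ 3j(5 5 4; 0 0 0)² = 2/143, sgn -1
Racah Σ t=5..6: t=5:−1/17280 t=6:+1/103680 = -1/20736
⇒ 3j(5 5 4; -4 1 3)² = 10/429, sgn +1
4πI² = N·(3j₀)²·(3jₘ)² = 60/169
I = -1·√(0.35503/4π) = -0.16808437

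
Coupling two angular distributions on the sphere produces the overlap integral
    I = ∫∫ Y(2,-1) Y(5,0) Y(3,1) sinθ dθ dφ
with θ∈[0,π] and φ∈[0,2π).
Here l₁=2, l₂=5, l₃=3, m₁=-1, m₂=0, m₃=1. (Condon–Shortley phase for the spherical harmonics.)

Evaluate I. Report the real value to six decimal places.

m-sum 0 ✓  L=10 even ✓  3≤3≤7 ✓
Π(2lᵢ+1) = 5×11×7 = 385
triangle coeff Δ(2,5,3) = 1/2310
Σ_t [2,2]: t=2:+1/144 = 1/144
(3j)²=10/231 [(2 5 3; 0 0 0)], sign=-1
Σ_t [3,3]: t=3:−1/288 = -1/288
(3j)²=5/231 [(2 5 3; -1 0 1)], sign=-1
⇒ 4πI² = 250/693
I = (+1)√(250/693/(4π)) = 0.16943318

0.169433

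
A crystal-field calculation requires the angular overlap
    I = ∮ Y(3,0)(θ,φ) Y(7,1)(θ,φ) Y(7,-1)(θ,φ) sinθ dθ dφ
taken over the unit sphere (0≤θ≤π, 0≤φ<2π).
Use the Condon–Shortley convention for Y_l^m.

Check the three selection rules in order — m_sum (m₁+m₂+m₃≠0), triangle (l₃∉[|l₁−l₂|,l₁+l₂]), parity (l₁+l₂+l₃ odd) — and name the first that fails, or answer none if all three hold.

azimuthal sum: 0 + 1 − 1 = 0  ✓
4 ≤ 7 ≤ 10 (triangle on l)  ✓
L = 3 + 7 + 7 = 17 (odd)  ✗

parity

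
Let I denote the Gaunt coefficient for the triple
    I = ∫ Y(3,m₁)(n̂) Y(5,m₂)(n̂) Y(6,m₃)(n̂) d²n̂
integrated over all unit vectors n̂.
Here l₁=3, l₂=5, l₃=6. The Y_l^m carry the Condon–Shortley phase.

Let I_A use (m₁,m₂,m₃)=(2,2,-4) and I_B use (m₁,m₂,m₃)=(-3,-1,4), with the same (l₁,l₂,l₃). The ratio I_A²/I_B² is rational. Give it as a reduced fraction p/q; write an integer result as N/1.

l's match ⇒ only the (l;m) 3-j factors differ between A and B.
A: triangle coeff Δ(3,5,6) = 1/675675; Σ_t [0,1]: t=0:+1/60480 t=1:−1/34560 = -1/80640; (3j)²=6/1001 [(3 5 6; 2 2 -4)], sign=-1
B: triangle coeff Δ(3,5,6) = 1/675675; Σ_t [2,2]: t=2:+1/69120 = 1/69120; (3j)²=4/143 [(3 5 6; -3 -1 4)], sign=+1
I_A²/I_B² = (6/1001)/(4/143) = 3/14

3/14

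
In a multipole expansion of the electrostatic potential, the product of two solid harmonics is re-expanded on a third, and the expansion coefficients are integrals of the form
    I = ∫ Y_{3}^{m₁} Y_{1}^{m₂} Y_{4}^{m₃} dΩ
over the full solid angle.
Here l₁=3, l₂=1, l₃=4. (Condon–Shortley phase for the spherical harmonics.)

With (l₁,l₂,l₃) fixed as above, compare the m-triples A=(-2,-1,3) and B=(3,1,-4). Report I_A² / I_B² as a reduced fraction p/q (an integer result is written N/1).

3/4

Same 3,1,4: normalisation and zero-m 3j drop out of the ratio.
A: Δ: 0! 6! 2! / 9! → 1/252; sum: t=0:+1/240 = 1/240; 3j²(3 1 4; -2 -1 3) = Δ·Π!·Σ² = 1/12  (sign -1)
B: Δ: 0! 6! 2! / 9! → 1/252; sum: t=0:+1/1440 = 1/1440; 3j²(3 1 4; 3 1 -4) = Δ·Π!·Σ² = 1/9  (sign +1)
I_A²/I_B² = (1/12)/(1/9) = 3/4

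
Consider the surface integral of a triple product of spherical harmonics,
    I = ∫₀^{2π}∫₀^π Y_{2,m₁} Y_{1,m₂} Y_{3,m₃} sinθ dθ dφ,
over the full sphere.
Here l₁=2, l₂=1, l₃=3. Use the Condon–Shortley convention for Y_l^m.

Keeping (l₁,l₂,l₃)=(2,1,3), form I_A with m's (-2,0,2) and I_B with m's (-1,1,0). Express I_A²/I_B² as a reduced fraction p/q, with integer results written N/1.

5/3

Shared (l₁,l₂,l₃)=(2,1,3): N and (l;000)² cancel in I_A²/I_B².
A: Δ = 0!·4!·2!/7! = 1/105; Racah Σ t=0..0: t=0:+1/24 = 1/24; ⇒ 3j(2 1 3; -2 0 2)² = 1/21, sgn -1
B: Δ = 0!·4!·2!/7! = 1/105; Racah Σ t=0..0: t=0:+1/12 = 1/12; ⇒ 3j(2 1 3; -1 1 0)² = 1/35, sgn -1
I_A²/I_B² = (1/21)/(1/35) = 5/3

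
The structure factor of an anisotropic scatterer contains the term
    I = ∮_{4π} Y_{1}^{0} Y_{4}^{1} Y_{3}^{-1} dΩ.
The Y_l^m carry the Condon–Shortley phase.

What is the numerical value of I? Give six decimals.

-0.238414

Checks pass: Σm=0; 8 even; l₃=3∈[3,5].
(2·1+1)(2·4+1)(2·3+1) = 189
Δ: 2! 0! 6! / 9! → 1/252
sum: t=1:−1/36 = -1/36
3j²(1 4 3; 0 0 0) = Δ·Π!·Σ² = 4/63  (sign +1)
sum: t=1:−1/48 = -1/48
3j²(1 4 3; 0 1 -1) = Δ·Π!·Σ² = 5/84  (sign -1)
combine: 4πI² = 189·4/63·5/84 = 5/7
take √, sign -1: I = -0.23841361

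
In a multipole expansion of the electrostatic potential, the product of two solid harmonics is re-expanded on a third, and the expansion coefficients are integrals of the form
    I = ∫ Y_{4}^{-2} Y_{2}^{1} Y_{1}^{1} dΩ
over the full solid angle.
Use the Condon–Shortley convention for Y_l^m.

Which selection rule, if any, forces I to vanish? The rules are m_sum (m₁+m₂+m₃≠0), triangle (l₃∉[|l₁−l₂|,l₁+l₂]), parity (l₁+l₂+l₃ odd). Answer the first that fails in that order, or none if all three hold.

azimuthal sum: -2 + 1 + 1 = 0  ✓
2 ≤ 1 ≤ 6 (triangle on l)  ✗
L = 4 + 2 + 1 = 7 (odd)

triangle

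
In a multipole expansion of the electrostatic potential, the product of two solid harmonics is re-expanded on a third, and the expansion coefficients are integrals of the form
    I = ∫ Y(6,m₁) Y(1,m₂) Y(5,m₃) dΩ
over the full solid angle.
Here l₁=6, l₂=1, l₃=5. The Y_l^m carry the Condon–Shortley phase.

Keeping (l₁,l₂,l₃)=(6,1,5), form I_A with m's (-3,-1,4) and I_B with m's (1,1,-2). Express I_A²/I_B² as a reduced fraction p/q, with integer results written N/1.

l's match ⇒ only the (l;m) 3-j factors differ between A and B.
A: triangle coeff Δ(6,1,5) = 1/858; Σ_t [0,0]: t=0:+1/725760 = 1/725760; (3j)²=1/286 [(6 1 5; -3 -1 4)], sign=-1
B: triangle coeff Δ(6,1,5) = 1/858; Σ_t [2,2]: t=2:+1/60480 = 1/60480; (3j)²=5/429 [(6 1 5; 1 1 -2)], sign=-1
I_A²/I_B² = (1/286)/(5/429) = 3/10

3/10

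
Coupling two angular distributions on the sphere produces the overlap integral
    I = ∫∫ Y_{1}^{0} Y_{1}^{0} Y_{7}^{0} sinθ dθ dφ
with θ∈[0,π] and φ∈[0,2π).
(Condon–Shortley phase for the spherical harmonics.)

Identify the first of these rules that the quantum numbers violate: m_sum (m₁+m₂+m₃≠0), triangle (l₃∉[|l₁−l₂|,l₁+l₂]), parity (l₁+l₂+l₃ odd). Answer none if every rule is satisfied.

triangle

azimuthal sum: 0 + 0 + 0 = 0  ✓
0 ≤ 7 ≤ 2 (triangle on l)  ✗
L = 1 + 1 + 7 = 9 (odd)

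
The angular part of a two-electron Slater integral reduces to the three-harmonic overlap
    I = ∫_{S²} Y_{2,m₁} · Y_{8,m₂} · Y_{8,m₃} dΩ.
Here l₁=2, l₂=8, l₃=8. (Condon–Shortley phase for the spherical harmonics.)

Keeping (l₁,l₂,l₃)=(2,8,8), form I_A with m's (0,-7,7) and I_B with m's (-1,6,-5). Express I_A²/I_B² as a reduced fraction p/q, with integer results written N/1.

625/847

l's match ⇒ only the (l;m) 3-j factors differ between A and B.
A: triangle coeff Δ(2,8,8) = 1/348840; Σ_t [0,1]: t=0:+1/24908083200 t=1:−1/87178291200 = 1/34871316480; (3j)²=125/7752 [(2 8 8; 0 -7 7)], sign=-1
B: triangle coeff Δ(2,8,8) = 1/348840; Σ_t [1,2]: t=1:−1/12454041600 t=2:+1/1916006400 = 1/2264371200; (3j)²=847/38760 [(2 8 8; -1 6 -5)], sign=-1
I_A²/I_B² = (125/7752)/(847/38760) = 625/847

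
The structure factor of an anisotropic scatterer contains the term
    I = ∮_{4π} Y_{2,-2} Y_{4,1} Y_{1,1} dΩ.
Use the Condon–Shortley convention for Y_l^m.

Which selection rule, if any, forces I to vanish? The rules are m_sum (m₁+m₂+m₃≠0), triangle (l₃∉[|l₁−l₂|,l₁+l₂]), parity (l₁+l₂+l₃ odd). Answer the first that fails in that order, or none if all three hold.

triangle

azimuthal sum: -2 + 1 + 1 = 0  ✓
2 ≤ 1 ≤ 6 (triangle on l)  ✗
L = 2 + 4 + 1 = 7 (odd)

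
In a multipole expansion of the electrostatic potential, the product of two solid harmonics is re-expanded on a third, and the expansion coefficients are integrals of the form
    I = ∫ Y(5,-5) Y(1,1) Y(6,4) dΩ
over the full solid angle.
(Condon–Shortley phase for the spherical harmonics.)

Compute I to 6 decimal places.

Rules hold: Σm=0, L=12 even, 4≤6≤6.
N = 11·3·13 = 429
Δ = 0!·10!·2!/13! = 1/858
Racah Σ t=0..0: t=0:+1/14400 = 1/14400
⇒ 3j(5 1 6; 0 0 0)² = 6/143, sgn +1
Racah Σ t=0..0: t=0:+1/7257600 = 1/7257600
⇒ 3j(5 1 6; -5 1 4)² = 1/858, sgn +1
4πI² = N·(3j₀)²·(3jₘ)² = 3/143
I = +1·√(0.020979/4π) = 0.04085899

0.040859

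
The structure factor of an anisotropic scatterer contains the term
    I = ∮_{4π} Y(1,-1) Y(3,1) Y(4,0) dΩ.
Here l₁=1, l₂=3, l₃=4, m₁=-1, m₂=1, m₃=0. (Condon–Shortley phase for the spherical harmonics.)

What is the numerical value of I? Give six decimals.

0.150786

Rules hold: Σm=0, L=8 even, 2≤4≤4.
N = 3·7·9 = 189
Δ = 0!·2!·6!/9! = 1/252
Racah Σ t=0..0: t=0:+1/36 = 1/36
⇒ 3j(1 3 4; 0 0 0)² = 4/63, sgn +1
Racah Σ t=0..0: t=0:+1/96 = 1/96
⇒ 3j(1 3 4; -1 1 0)² = 1/42, sgn +1
4πI² = N·(3j₀)²·(3jₘ)² = 2/7
I = +1·√(0.285714/4π) = 0.15078601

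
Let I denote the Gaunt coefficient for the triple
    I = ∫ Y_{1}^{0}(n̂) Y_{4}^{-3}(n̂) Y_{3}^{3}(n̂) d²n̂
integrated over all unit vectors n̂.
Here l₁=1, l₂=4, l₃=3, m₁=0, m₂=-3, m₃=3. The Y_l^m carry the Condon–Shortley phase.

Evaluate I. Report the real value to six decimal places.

Checks pass: Σm=0; 8 even; l₃=3∈[3,5].
(2·1+1)(2·4+1)(2·3+1) = 189
Δ: 2! 0! 6! / 9! → 1/252
sum: t=1:−1/36 = -1/36
3j²(1 4 3; 0 0 0) = Δ·Π!·Σ² = 4/63  (sign +1)
sum: t=1:−1/720 = -1/720
3j²(1 4 3; 0 -3 3) = Δ·Π!·Σ² = 1/36  (sign -1)
combine: 4πI² = 189·4/63·1/36 = 1/3
take √, sign -1: I = -0.16286750

-0.162868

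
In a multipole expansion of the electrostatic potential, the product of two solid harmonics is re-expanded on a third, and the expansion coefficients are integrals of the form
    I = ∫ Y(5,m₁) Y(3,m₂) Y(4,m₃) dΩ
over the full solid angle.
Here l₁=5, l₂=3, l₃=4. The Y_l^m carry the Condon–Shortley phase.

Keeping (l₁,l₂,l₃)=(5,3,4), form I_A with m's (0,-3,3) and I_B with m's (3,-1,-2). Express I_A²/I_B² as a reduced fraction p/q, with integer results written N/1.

25/54

Same 5,3,4: normalisation and zero-m 3j drop out of the ratio.
A: Δ: 4! 6! 2! / 13! → 1/180180; sum: t=0:+1/5760 = 1/5760; 3j²(5 3 4; 0 -3 3) = Δ·Π!·Σ² = 5/572  (sign -1)
B: Δ: 4! 6! 2! / 13! → 1/180180; sum: t=0:+1/2304 t=1:−1/720 t=2:+1/5760 = -1/1280; 3j²(5 3 4; 3 -1 -2) = Δ·Π!·Σ² = 27/1430  (sign -1)
I_A²/I_B² = (5/572)/(27/1430) = 25/54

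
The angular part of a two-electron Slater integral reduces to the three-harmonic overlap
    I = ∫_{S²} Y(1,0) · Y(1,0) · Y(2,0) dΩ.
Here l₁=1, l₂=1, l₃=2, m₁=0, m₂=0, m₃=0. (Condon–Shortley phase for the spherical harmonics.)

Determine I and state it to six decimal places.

0.252313

m-sum 0 ✓  L=4 even ✓  0≤2≤2 ✓
Π(2lᵢ+1) = 3×3×5 = 45
triangle coeff Δ(1,1,2) = 1/30
Σ_t [0,0]: t=0:+1/1 = 1/1
(3j)²=2/15 [(1 1 2; 0 0 0)], sign=+1
(m-triple is (0,0,0) — same symbol as above.)
⇒ 4πI² = 4/5
I = (+1)√(4/5/(4π)) = 0.25231325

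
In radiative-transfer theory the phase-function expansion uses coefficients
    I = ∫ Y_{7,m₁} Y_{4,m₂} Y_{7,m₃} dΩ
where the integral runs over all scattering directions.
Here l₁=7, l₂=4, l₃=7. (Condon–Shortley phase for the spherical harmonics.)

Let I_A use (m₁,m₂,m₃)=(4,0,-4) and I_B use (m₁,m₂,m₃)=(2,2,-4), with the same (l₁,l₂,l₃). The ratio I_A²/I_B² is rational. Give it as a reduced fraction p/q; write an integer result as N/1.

45056/1125

Shared (l₁,l₂,l₃)=(7,4,7): N and (l;000)² cancel in I_A²/I_B².
A: Δ = 4!·10!·4!/19! = 1/58198140; Racah Σ t=0..3: t=0:+1/17418240 t=1:−1/2903040 t=2:+1/5806080 t=3:−1/130636800 = -1/8164800; ⇒ 3j(7 4 7; 4 0 -4)² = 11264/1322685, sgn +1
B: Δ = 4!·10!·4!/19! = 1/58198140; Racah Σ t=2..4: t=2:+1/2903040 t=3:−1/2903040 t=4:+1/34836480 = 1/34836480; ⇒ 3j(7 4 7; 2 2 -4)² = 25/117572, sgn -1
I_A²/I_B² = (11264/1322685)/(25/117572) = 45056/1125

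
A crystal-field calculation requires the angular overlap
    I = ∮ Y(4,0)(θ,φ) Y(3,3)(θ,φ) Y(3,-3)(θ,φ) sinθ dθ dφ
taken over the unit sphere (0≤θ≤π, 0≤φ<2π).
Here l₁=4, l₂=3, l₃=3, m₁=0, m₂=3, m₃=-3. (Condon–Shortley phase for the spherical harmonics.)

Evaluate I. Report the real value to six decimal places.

m-sum 0 ✓  L=10 even ✓  1≤3≤7 ✓
Π(2lᵢ+1) = 9×7×7 = 441
triangle coeff Δ(4,3,3) = 1/34650
Σ_t [1,3]: t=1:−1/72 t=2:+1/16 t=3:−1/72 = 5/144
(3j)²=2/77 [(4 3 3; 0 0 0)], sign=-1
Σ_t [4,4]: t=4:+1/1152 = 1/1152
(3j)²=1/154 [(4 3 3; 0 3 -3)], sign=+1
⇒ 4πI² = 9/121
I = (-1)√(9/121/(4π)) = -0.07693494

-0.076935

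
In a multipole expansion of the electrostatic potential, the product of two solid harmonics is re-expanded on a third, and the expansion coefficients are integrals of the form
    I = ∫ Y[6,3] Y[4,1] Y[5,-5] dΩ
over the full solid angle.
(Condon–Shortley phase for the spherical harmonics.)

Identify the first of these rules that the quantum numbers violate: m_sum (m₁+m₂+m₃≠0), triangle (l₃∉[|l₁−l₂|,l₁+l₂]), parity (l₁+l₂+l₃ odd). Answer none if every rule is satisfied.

m_sum

azimuthal sum: 3 + 1 − 5 = -1  ✗
2 ≤ 5 ≤ 10 (triangle on l)
L = 6 + 4 + 5 = 15 (odd)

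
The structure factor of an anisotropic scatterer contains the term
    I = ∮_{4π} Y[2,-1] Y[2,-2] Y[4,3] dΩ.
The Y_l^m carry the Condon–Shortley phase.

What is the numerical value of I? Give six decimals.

Checks pass: Σm=0; 8 even; l₃=4∈[0,4].
(2·2+1)(2·2+1)(2·4+1) = 225
Δ: 0! 4! 4! / 9! → 1/630
sum: t=0:+1/16 = 1/16
3j²(2 2 4; 0 0 0) = Δ·Π!·Σ² = 2/35  (sign +1)
sum: t=0:+1/144 = 1/144
3j²(2 2 4; -1 -2 3) = Δ·Π!·Σ² = 1/18  (sign -1)
combine: 4πI² = 225·2/35·1/18 = 5/7
take √, sign -1: I = -0.23841361

-0.238414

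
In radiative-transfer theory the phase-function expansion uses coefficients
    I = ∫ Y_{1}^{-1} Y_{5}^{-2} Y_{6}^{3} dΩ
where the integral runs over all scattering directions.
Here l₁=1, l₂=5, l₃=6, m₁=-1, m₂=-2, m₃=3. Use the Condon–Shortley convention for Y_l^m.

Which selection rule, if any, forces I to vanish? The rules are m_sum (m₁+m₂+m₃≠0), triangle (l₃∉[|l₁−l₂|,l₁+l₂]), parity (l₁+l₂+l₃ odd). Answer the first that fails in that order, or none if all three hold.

none

Σmᵢ = 0  ✓
l₃∈[|l₁−l₂|,l₁+l₂]=[4,6], have l₃=6  ✓
Σlᵢ = 12 ⇒ even  ✓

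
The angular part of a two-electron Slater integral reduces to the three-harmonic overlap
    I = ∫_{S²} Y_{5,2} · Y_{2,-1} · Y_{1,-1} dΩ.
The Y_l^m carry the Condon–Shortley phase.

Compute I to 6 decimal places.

0.000000

|5−2|≤1≤5+2 violated ⇒ I = 0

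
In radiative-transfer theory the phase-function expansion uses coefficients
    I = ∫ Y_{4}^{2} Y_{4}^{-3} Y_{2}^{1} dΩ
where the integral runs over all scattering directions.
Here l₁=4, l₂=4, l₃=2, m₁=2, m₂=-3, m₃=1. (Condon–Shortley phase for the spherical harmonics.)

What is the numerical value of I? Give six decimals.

Checks pass: Σm=0; 10 even; l₃=2∈[0,8].
(2·4+1)(2·4+1)(2·2+1) = 405
Δ: 6! 2! 2! / 11! → 1/13860
sum: t=2:+1/192 t=3:−1/36 t=4:+1/192 = -5/288
3j²(4 4 2; 0 0 0) = Δ·Π!·Σ² = 20/693  (sign -1)
sum: t=0:+1/1440 t=1:−1/240 = -1/288
3j²(4 4 2; 2 -3 1) = Δ·Π!·Σ² = 5/132  (sign +1)
combine: 4πI² = 405·20/693·5/132 = 375/847
take √, sign -1: I = -0.18770204

-0.187702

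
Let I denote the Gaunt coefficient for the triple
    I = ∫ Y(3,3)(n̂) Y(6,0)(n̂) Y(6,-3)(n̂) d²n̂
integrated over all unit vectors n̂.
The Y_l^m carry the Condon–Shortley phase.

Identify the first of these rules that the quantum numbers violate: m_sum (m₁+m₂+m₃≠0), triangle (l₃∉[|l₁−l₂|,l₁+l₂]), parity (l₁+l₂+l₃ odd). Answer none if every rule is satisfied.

parity

azimuthal sum: 3 + 0 − 3 = 0  ✓
3 ≤ 6 ≤ 9 (triangle on l)  ✓
L = 3 + 6 + 6 = 15 (odd)  ✗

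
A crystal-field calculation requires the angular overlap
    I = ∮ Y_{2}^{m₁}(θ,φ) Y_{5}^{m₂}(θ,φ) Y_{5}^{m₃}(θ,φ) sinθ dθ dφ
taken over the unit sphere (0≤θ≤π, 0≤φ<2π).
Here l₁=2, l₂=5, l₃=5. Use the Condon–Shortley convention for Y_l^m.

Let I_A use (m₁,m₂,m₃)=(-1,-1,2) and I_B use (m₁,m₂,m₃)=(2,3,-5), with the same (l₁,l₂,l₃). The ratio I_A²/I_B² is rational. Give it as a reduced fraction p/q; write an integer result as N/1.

l's match ⇒ only the (l;m) 3-j factors differ between A and B.
A: triangle coeff Δ(2,5,5) = 1/38610; Σ_t [1,2]: t=1:−1/1440 t=2:+1/2880 = -1/2880; (3j)²=7/715 [(2 5 5; -1 -1 2)], sign=+1
B: triangle coeff Δ(2,5,5) = 1/38610; Σ_t [0,0]: t=0:+1/161280 = 1/161280; (3j)²=1/143 [(2 5 5; 2 3 -5)], sign=+1
I_A²/I_B² = (7/715)/(1/143) = 7/5

7/5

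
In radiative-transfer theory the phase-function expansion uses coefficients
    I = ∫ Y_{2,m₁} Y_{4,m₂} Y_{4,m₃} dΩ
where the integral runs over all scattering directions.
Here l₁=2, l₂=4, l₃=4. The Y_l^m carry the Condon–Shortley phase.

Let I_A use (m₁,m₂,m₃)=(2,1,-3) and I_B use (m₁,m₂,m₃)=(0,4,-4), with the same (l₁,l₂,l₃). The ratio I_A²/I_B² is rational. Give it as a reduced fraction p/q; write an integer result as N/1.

27/56

l's match ⇒ only the (l;m) 3-j factors differ between A and B.
A: triangle coeff Δ(2,4,4) = 1/13860; Σ_t [0,0]: t=0:+1/480 = 1/480; (3j)²=3/110 [(2 4 4; 2 1 -3)], sign=-1
B: triangle coeff Δ(2,4,4) = 1/13860; Σ_t [2,2]: t=2:+1/2880 = 1/2880; (3j)²=28/495 [(2 4 4; 0 4 -4)], sign=+1
I_A²/I_B² = (3/110)/(28/495) = 27/56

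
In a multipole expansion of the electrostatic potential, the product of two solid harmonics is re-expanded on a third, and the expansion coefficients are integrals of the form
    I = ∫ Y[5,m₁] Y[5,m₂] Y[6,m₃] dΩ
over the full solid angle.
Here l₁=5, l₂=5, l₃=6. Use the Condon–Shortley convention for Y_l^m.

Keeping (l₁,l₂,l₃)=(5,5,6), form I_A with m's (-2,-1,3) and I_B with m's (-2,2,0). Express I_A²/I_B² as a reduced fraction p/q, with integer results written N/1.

5/12

Same 5,5,6: normalisation and zero-m 3j drop out of the ratio.
A: Δ: 4! 6! 6! / 17! → 1/28588560; sum: t=1:−1/155520 t=2:+1/23040 t=3:−1/34560 t=4:+1/622080 = 1/103680; 3j²(5 5 6; -2 -1 3) = Δ·Π!·Σ² = 9/2431  (sign -1)
B: Δ: 4! 6! 6! / 17! → 1/28588560; sum: t=1:−1/3110400 t=2:+1/57600 t=3:−1/13824 t=4:+1/31104 = -1/43200; 3j²(5 5 6; -2 2 0) = Δ·Π!·Σ² = 108/12155  (sign -1)
I_A²/I_B² = (9/2431)/(108/12155) = 5/12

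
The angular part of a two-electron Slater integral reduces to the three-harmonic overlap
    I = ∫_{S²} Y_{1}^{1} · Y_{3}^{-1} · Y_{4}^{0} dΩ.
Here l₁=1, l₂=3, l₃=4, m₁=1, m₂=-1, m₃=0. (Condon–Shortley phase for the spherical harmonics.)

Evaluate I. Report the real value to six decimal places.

0.150786

Rules hold: Σm=0, L=8 even, 2≤4≤4.
N = 3·7·9 = 189
Δ = 0!·2!·6!/9! = 1/252
Racah Σ t=0..0: t=0:+1/36 = 1/36
⇒ 3j(1 3 4; 0 0 0)² = 4/63, sgn +1
Racah Σ t=0..0: t=0:+1/96 = 1/96
⇒ 3j(1 3 4; 1 -1 0)² = 1/42, sgn +1
4πI² = N·(3j₀)²·(3jₘ)² = 2/7
I = +1·√(0.285714/4π) = 0.15078601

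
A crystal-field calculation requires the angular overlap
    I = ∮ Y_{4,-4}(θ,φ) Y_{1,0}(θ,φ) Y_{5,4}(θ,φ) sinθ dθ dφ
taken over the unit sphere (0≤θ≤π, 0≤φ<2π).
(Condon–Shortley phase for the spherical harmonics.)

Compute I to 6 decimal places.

0.147319

Checks pass: Σm=0; 10 even; l₃=5∈[3,5].
(2·4+1)(2·1+1)(2·5+1) = 297
Δ: 0! 8! 2! / 11! → 1/495
sum: t=0:+1/576 = 1/576
3j²(4 1 5; 0 0 0) = Δ·Π!·Σ² = 5/99  (sign -1)
sum: t=0:+1/40320 = 1/40320
3j²(4 1 5; -4 0 4) = Δ·Π!·Σ² = 1/55  (sign -1)
combine: 4πI² = 297·5/99·1/55 = 3/11
take √, sign +1: I = 0.14731920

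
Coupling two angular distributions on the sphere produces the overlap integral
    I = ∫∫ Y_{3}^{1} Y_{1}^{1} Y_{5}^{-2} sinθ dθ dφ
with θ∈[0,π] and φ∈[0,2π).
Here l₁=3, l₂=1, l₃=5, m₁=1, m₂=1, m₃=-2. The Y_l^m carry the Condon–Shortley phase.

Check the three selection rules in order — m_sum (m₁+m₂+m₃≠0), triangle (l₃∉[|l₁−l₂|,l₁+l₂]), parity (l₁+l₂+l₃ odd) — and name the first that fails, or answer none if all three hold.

azimuthal sum: 1 + 1 − 2 = 0  ✓
2 ≤ 5 ≤ 4 (triangle on l)  ✗
L = 3 + 1 + 5 = 9 (odd)

triangle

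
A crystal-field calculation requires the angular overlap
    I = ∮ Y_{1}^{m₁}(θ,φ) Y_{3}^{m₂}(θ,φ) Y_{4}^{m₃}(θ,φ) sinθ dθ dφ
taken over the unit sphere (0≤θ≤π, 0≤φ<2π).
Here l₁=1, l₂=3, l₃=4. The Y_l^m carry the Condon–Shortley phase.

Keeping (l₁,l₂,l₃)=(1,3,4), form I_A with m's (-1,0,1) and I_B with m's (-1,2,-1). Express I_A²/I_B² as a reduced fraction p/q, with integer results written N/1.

Shared (l₁,l₂,l₃)=(1,3,4): N and (l;000)² cancel in I_A²/I_B².
A: Δ = 0!·2!·6!/9! = 1/252; Racah Σ t=0..0: t=0:+1/72 = 1/72; ⇒ 3j(1 3 4; -1 0 1)² = 5/126, sgn -1
B: Δ = 0!·2!·6!/9! = 1/252; Racah Σ t=0..0: t=0:+1/240 = 1/240; ⇒ 3j(1 3 4; -1 2 -1)² = 1/84, sgn -1
I_A²/I_B² = (5/126)/(1/84) = 10/3

10/3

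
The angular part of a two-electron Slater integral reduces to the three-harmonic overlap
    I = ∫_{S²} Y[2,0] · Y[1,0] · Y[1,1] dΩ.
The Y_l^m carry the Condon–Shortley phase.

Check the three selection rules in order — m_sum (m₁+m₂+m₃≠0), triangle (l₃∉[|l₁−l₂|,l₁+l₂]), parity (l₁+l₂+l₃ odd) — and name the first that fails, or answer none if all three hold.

m_sum

Σmᵢ = 1  ✗
l₃∈[|l₁−l₂|,l₁+l₂]=[1,3], have l₃=1
Σlᵢ = 4 ⇒ even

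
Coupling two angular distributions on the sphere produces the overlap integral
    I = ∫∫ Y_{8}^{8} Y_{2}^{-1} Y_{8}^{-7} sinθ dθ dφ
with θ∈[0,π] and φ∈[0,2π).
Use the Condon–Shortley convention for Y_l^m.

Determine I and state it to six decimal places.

0.162642

Checks pass: Σm=0; 18 even; l₃=8∈[6,10].
(2·8+1)(2·2+1)(2·8+1) = 1445
Δ: 2! 14! 2! / 19! → 1/348840
sum: t=0:+1/116121600 t=1:−1/25401600 t=2:+1/116121600 = -1/45158400
3j²(8 2 8; 0 0 0) = Δ·Π!·Σ² = 24/1615  (sign -1)
sum: t=0:+1/174356582400 = 1/174356582400
3j²(8 2 8; 8 -1 -7) = Δ·Π!·Σ² = 5/323  (sign -1)
combine: 4πI² = 1445·24/1615·5/323 = 120/361
take √, sign +1: I = 0.16264177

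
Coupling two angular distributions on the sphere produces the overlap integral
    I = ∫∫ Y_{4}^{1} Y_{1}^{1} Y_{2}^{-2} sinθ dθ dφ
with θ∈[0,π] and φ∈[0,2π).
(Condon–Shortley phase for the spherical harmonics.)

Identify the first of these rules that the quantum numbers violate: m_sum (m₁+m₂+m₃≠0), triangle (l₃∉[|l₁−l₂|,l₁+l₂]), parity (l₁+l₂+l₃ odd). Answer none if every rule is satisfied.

azimuthal sum: 1 + 1 − 2 = 0  ✓
3 ≤ 2 ≤ 5 (triangle on l)  ✗
L = 4 + 1 + 2 = 7 (odd)

triangle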